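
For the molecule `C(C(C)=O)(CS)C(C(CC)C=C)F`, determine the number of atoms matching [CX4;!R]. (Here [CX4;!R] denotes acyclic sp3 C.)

The query [CX4;!R] means: aliphatic carbon with four total connections, not in a ring.
Check the 13 heavy atoms by environment: 7× C (X4, acyclic) → match; 3× C (X3, acyclic) → no; 1× O (X1, acyclic) → no; 1× S (X2, acyclic) → no; 1× F (X1, acyclic) → no.
That gives 7 matching atoms.

7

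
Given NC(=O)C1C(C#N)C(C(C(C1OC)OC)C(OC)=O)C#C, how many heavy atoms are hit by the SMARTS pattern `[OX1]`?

2

Check the 21 heavy atoms by environment: 9× C (X4) → no; 3× C (X2) → no; 2× C (X3) → no; 2× O (X1) → match; 3× O (X2) → no; 1× N (X1) → no; 1× N (X3) → no.
That gives 2 matching atoms.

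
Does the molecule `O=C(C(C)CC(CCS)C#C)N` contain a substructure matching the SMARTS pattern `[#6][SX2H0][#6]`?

No

The pattern [#6][SX2H0][#6] describes an aliphatic sulfur bridging two carbons with no H on the sulfur — a thioether.
The closest candidate here is a thiol (-SH), but the sulfur has H1, not H0 bridging two carbons. No other fragment satisfies the full query, so there is no match.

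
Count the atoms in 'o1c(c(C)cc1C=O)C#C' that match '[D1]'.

The query [D1] means: atom with exactly one heavy-atom neighbour (degree 1).
Check the 10 heavy atoms by environment: 1× o (aromatic, D2) → no; 3× c (aromatic, D3) → no; 1× c (aromatic, D2) → no; 2× C (D2) → no; 1× O (D1) → match; 2× C (D1) → match.
Summing the matching environments: 1 + 2 = 3 matching atoms.

3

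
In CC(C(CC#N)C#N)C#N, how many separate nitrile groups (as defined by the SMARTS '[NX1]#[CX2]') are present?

3

[NX1]#[CX2] is the SMARTS for a nitrile: a nitrogen triple-bonded to a two-connected carbon.
The molecule carries 3 separate instances of a nitrile (-C#N) meeting every constraint; each maps to a distinct set of atoms, giving 3 matches.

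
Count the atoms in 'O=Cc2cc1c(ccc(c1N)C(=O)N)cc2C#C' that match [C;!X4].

4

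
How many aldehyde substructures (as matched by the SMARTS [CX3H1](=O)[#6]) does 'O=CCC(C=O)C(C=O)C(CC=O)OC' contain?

[CX3H1](=O)[#6] is the SMARTS for an aldehyde: an sp2 carbon with one H, double-bonded to O and single-bonded to carbon.
The molecule carries 4 separate instances of an aldehyde (-CHO) meeting every constraint; each maps to a distinct set of atoms, giving 4 matches.

4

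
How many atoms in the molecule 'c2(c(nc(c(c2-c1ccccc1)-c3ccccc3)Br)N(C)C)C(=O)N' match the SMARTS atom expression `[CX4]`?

2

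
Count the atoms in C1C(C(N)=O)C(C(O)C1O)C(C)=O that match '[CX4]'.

6

The query [CX4] means: C with X4: aliphatic carbon with exactly 4 total connections (bonds + H).
Check the 13 heavy atoms by environment: 6× C (X4) → match; 2× C (X3) → no; 2× O (X1) → no; 2× O (X2) → no; 1× N (X3) → no.
That gives 6 matching atoms.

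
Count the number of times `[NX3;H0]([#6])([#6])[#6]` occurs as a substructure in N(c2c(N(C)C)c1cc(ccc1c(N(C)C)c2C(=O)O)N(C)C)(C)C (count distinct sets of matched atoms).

[NX3;H0]([#6])([#6])[#6] is the SMARTS for a tertiary amine: a trivalent nitrogen with no H, bonded to three carbons.
The molecule carries 4 separate instances of a dimethylamino group (-N(CH3)2) meeting every constraint; each maps to a distinct set of atoms, giving 4 matches.

4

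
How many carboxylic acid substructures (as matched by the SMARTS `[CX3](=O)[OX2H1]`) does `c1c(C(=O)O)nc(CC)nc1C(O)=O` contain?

[CX3](=O)[OX2H1] is the SMARTS for a carboxylic acid: an sp2 carbon double-bonded to O and single-bonded to an -OH oxygen.
The molecule carries 2 separate instances of a carboxylic acid group (-C(=O)OH) meeting every constraint; each maps to a distinct set of atoms, giving 2 matches.

2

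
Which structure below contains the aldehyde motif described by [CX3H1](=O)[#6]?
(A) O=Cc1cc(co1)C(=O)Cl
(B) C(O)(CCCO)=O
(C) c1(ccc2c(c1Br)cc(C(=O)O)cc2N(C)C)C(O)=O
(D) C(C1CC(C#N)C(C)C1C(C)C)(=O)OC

A

[CX3H1](=O)[#6] describes an sp2 carbon with one H, double-bonded to O and single-bonded to carbon (an aldehyde).
(A) contains an aldehyde (-CHO), which satisfies every atom and bond constraint.
(B) has a carboxylic acid group (-C(=O)OH) but the carbonyl carbon has H0 and is bonded to O, not H1.
(C) has a carboxylic acid group (-C(=O)OH) but the carbonyl carbon has H0 and is bonded to O, not H1.
(D) has a methyl-ester group (-C(=O)OCH3) but the carbonyl carbon has H0, not H1.
So the answer is (A).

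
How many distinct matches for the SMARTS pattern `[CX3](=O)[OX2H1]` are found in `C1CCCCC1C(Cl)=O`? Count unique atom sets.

0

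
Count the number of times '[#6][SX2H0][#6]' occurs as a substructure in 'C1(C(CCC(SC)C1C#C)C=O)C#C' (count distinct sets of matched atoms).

[#6][SX2H0][#6] is the SMARTS for a thioether: an aliphatic sulfur bridging two carbons with no H on the sulfur.
Exactly one fragment in the molecule meets all constraints, giving 1 match.

1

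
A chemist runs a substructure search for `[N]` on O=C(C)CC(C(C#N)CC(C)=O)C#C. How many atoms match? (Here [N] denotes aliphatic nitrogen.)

1

Check the 14 heavy atoms by environment: 11× C → no; 2× O → no; 1× N → match.
That gives 1 matching atom.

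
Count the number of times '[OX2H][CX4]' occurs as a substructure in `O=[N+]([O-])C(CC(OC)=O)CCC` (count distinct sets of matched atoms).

0

[OX2H][CX4] is the SMARTS for an aliphatic alcohol: a hydroxyl oxygen bound to an sp3 (X4) carbon.
No fragment in the molecule satisfies every constraint, giving 0 matches.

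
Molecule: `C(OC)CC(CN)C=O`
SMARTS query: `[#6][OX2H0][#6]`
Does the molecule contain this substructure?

Yes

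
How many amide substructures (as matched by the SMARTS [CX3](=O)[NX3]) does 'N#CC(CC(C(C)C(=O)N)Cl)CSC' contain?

[CX3](=O)[NX3] is the SMARTS for an amide: a carbonyl carbon bonded to a trivalent nitrogen.
Exactly one fragment in the molecule meets all constraints, giving 1 match.

1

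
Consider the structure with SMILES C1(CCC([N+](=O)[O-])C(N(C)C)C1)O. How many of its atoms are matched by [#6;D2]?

Check the 13 heavy atoms by environment: 3× C (D2) → match; 3× C (D3) → no; 1× N (D3) → no; 2× C (D1) → no; 2× O (D1) → no; 1× N (charge +1, D3) → no; 1× O (charge -1, D1) → no.
That gives 3 matching atoms.

3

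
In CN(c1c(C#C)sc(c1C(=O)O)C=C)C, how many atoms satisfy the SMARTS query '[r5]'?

5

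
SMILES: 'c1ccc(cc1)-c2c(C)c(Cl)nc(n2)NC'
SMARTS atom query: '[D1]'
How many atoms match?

The query [D1] means: atom with exactly one heavy-atom neighbour (degree 1).
Check the 16 heavy atoms by environment: 2× n (aromatic, D2) → no; 5× c (aromatic, D3) → no; 1× Cl (D1) → match; 5× c (aromatic, D2) → no; 1× N (D2) → no; 2× C (D1) → match.
Summing the matching environments: 1 + 2 = 3 matching atoms.

3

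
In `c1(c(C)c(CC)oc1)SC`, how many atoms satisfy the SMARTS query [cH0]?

3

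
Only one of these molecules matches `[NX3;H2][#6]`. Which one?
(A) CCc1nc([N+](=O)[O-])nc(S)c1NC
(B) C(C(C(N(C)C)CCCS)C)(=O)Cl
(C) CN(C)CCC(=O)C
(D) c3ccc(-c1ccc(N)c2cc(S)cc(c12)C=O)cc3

D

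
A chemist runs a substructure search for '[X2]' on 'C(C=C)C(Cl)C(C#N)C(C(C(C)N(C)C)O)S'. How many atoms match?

3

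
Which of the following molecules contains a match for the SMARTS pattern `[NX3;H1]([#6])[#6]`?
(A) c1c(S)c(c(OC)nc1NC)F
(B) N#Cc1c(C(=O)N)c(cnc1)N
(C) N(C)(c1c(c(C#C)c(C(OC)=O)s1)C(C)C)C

A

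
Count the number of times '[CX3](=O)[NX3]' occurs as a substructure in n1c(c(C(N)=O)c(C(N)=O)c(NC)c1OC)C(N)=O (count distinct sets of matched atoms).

3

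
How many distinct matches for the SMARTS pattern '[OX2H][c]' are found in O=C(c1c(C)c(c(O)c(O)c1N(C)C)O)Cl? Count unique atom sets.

3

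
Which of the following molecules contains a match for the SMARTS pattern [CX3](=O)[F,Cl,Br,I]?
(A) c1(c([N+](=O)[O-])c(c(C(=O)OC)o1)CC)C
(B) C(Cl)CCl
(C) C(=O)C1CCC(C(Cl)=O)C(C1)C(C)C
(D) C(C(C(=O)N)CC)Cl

[CX3](=O)[F,Cl,Br,I] describes a carbonyl carbon bonded to a halogen (an acyl halide).
(A) has a methyl-ester group (-C(=O)OCH3) but the carbonyl is bonded to -O-C, not to a halogen.
(B) has a chloro substituent but the Cl is not on a carbonyl carbon.
(C) contains an acyl chloride (-C(=O)Cl), which satisfies every atom and bond constraint.
(D) has a chloro substituent but the Cl is not on a carbonyl carbon.
So the answer is (C).

C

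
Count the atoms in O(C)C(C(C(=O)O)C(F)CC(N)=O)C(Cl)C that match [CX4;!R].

The query [CX4;!R] means: aliphatic carbon with four total connections, not in a ring.
Check the 16 heavy atoms by environment: 7× C (X4, acyclic) → match; 1× Cl (X1, acyclic) → no; 1× F (X1, acyclic) → no; 2× O (X2, acyclic) → no; 2× C (X3, acyclic) → no; 2× O (X1, acyclic) → no; 1× N (X3, acyclic) → no.
That gives 7 matching atoms.

7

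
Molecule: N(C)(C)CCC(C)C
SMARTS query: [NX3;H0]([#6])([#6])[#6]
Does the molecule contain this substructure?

Yes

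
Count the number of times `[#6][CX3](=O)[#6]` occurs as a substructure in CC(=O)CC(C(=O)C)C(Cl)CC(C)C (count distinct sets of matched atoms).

[#6][CX3](=O)[#6] is the SMARTS for a ketone: a carbonyl carbon (no H) flanked by two carbons.
The molecule carries 2 separate instances of an acetyl/ketone group (-C(=O)CH3) meeting every constraint; each maps to a distinct set of atoms, giving 2 matches.

2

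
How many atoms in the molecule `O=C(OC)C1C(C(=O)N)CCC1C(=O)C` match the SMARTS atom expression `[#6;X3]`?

3

The query [#6;X3] means: any carbon (aromatic or not) with three total connections.
Check the 15 heavy atoms by environment: 7× C (X4) → no; 3× C (X3) → match; 3× O (X1) → no; 1× O (X2) → no; 1× N (X3) → no.
That gives 3 matching atoms.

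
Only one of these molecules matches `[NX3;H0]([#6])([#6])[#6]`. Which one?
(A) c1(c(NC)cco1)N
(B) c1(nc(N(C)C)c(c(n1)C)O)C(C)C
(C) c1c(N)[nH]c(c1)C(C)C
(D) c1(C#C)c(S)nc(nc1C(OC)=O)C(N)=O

B

[NX3;H0]([#6])([#6])[#6] describes a trivalent nitrogen with no H, bonded to three carbons (a tertiary amine).
(A) has an N-methylamino group (-NHCH3) but the nitrogen still has one H (H1), not H0.
(B) contains a dimethylamino group (-N(CH3)2), which satisfies every atom and bond constraint.
(C) has a primary amino group (-NH2) but the nitrogen has H2, not H0 with three carbons.
(D) has a primary amide (-C(=O)NH2) but the amide nitrogen has H2 and only one carbon neighbour.
So the answer is (B).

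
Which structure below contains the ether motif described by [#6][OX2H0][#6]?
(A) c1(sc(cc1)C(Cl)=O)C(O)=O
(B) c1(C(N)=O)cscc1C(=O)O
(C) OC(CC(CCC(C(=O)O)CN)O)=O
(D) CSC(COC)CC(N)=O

D

[#6][OX2H0][#6] describes an aliphatic oxygen bridging two carbons with no H on the oxygen (an ether).
(A) has a carboxylic acid group (-C(=O)OH) but the -OH oxygen has H1; the =O is OX1, not OX2.
(B) has a carboxylic acid group (-C(=O)OH) but the -OH oxygen has H1; the =O is OX1, not OX2.
(C) has a carboxylic acid group (-C(=O)OH) but the -OH oxygen has H1; the =O is OX1, not OX2.
(D) contains a methoxy ether (-OCH3), which satisfies every atom and bond constraint.
So the answer is (D).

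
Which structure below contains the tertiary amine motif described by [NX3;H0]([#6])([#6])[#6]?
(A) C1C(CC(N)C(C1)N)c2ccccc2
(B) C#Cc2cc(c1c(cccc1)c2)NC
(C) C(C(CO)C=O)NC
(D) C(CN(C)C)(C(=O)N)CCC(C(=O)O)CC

D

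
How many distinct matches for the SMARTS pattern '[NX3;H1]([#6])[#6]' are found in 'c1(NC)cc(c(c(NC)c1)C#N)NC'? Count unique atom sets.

[NX3;H1]([#6])[#6] is the SMARTS for a secondary amine: a trivalent nitrogen with one H, bonded to two carbons.
The molecule carries 3 separate instances of an N-methylamino group (-NHCH3) meeting every constraint; each maps to a distinct set of atoms, giving 3 matches.

3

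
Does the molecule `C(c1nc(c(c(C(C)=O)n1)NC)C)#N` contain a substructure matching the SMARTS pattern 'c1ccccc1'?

No

The pattern c1ccccc1 describes six aromatic carbons in a ring — a benzene ring.
The closest candidate here is a methyl group (-CH3), but no six-membered all-carbon aromatic ring is present. No other fragment satisfies the full query, so there is no match.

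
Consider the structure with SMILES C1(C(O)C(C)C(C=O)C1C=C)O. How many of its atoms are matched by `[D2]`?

2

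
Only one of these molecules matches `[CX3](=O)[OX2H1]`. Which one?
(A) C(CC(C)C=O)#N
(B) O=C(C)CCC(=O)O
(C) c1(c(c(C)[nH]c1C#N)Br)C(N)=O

[CX3](=O)[OX2H1] describes an sp2 carbon double-bonded to O and single-bonded to an -OH oxygen (a carboxylic acid).
(A) has an aldehyde (-CHO) but there is no singly-bonded oxygen on the carbonyl carbon.
(B) contains a carboxylic acid group (-C(=O)OH), which satisfies every atom and bond constraint.
(C) has a primary amide (-C(=O)NH2) but the carbonyl is bonded to N, not to an -OH oxygen.
So the answer is (B).

B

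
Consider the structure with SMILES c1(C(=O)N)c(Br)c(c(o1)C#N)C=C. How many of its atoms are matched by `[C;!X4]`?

The query [C;!X4] means: aliphatic carbon that does not have four total connections.
Check the 13 heavy atoms by environment: 1× o (aromatic, X2) → no; 4× c (aromatic, X3) → no; 3× C (X3) → match; 1× O (X1) → no; 1× N (X3) → no; 1× Br (X1) → no; 1× C (X2) → match; 1× N (X1) → no.
Summing the matching environments: 3 + 1 = 4 matching atoms.

4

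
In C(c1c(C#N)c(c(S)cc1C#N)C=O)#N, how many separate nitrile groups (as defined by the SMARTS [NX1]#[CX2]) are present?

3

[NX1]#[CX2] is the SMARTS for a nitrile: a nitrogen triple-bonded to a two-connected carbon.
The molecule carries 3 separate instances of a nitrile (-C#N) meeting every constraint; each maps to a distinct set of atoms, giving 3 matches.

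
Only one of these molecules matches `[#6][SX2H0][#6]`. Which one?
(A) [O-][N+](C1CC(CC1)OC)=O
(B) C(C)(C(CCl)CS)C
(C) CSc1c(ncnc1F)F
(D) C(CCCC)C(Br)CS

[#6][SX2H0][#6] describes an aliphatic sulfur bridging two carbons with no H on the sulfur (a thioether).
(A) has a methoxy ether (-OCH3) but the bridging atom is O, not S.
(B) has a thiol (-SH) but the sulfur has H1, not H0 bridging two carbons.
(C) contains a methylthio ether (-SCH3), which satisfies every atom and bond constraint.
(D) has a thiol (-SH) but the sulfur has H1, not H0 bridging two carbons.
So the answer is (C).

C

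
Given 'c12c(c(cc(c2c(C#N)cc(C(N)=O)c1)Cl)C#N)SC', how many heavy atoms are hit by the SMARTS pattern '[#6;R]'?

10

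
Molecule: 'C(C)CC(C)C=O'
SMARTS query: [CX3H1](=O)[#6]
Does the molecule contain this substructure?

Yes

The pattern [CX3H1](=O)[#6] describes an sp2 carbon with one H, double-bonded to O and single-bonded to carbon — an aldehyde.
The molecule carries an aldehyde (-CHO), whose atoms satisfy every constraint of the query, so the pattern matches.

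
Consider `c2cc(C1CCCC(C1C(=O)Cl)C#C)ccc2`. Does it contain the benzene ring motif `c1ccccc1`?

The pattern c1ccccc1 describes six aromatic carbons in a ring — a benzene ring.
The molecule carries a phenyl ring, whose atoms satisfy every constraint of the query, so the pattern matches.

Yes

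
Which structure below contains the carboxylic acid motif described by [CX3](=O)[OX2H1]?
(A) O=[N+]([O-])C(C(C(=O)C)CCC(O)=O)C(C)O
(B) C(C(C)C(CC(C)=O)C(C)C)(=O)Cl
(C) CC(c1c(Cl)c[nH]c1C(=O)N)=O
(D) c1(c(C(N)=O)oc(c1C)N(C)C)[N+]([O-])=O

[CX3](=O)[OX2H1] describes an sp2 carbon double-bonded to O and single-bonded to an -OH oxygen (a carboxylic acid).
(A) contains a carboxylic acid group (-C(=O)OH), which satisfies every atom and bond constraint.
(B) has an acyl chloride (-C(=O)Cl) but the carbonyl is bonded to Cl, not to an -OH oxygen.
(C) has a primary amide (-C(=O)NH2) but the carbonyl is bonded to N, not to an -OH oxygen.
(D) has a primary amide (-C(=O)NH2) but the carbonyl is bonded to N, not to an -OH oxygen.
So the answer is (A).

A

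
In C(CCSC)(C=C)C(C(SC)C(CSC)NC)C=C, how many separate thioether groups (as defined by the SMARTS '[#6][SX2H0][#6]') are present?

3

[#6][SX2H0][#6] is the SMARTS for a thioether: an aliphatic sulfur bridging two carbons with no H on the sulfur.
The molecule carries 3 separate instances of a methylthio ether (-SCH3) meeting every constraint; each maps to a distinct set of atoms, giving 3 matches.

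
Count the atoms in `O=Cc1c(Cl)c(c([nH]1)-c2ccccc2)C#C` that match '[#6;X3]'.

11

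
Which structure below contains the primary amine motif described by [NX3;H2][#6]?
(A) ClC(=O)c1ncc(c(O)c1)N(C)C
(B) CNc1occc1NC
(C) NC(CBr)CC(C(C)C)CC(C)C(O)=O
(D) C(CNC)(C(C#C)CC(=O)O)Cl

C

[NX3;H2][#6] describes a trivalent nitrogen with two H attached to carbon (a primary amine).
(A) has a dimethylamino group (-N(CH3)2) but the nitrogen has H0, not H2.
(B) has an N-methylamino group (-NHCH3) but the nitrogen bears two carbons and only one H (H1), not H2.
(C) contains a primary amino group (-NH2), which satisfies every atom and bond constraint.
(D) has an N-methylamino group (-NHCH3) but the nitrogen bears two carbons and only one H (H1), not H2.
So the answer is (C).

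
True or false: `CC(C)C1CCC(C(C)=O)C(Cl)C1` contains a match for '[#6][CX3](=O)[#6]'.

True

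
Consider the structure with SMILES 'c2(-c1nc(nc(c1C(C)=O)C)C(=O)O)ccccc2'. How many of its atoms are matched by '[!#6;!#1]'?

5

The query [!#6;!#1] means: not carbon and not hydrogen — any heteroatom.
Check the 19 heavy atoms by environment: 2× n (aromatic) → match; 10× c (aromatic) → no; 4× C → no; 3× O → match.
Summing the matching environments: 2 + 3 = 5 matching atoms.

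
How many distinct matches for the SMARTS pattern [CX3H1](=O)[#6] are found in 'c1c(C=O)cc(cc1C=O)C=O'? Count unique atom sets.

[CX3H1](=O)[#6] is the SMARTS for an aldehyde: an sp2 carbon with one H, double-bonded to O and single-bonded to carbon.
The molecule carries 3 separate instances of an aldehyde (-CHO) meeting every constraint; each maps to a distinct set of atoms, giving 3 matches.

3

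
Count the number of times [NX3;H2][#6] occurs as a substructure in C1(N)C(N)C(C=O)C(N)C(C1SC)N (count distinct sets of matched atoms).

[NX3;H2][#6] is the SMARTS for a primary amine: a trivalent nitrogen with two H attached to carbon.
The molecule carries 4 separate instances of a primary amino group (-NH2) meeting every constraint; each maps to a distinct set of atoms, giving 4 matches.

4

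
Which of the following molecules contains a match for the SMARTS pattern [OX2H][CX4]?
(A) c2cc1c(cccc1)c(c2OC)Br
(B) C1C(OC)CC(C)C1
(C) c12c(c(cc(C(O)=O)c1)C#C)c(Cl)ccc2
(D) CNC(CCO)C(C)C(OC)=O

[OX2H][CX4] describes a hydroxyl oxygen bound to an sp3 (X4) carbon (an aliphatic alcohol).
(A) has a methoxy ether (-OCH3) but the oxygen has H0 (ether), not H1.
(B) has a methoxy ether (-OCH3) but the oxygen has H0 (ether), not H1.
(C) has a carboxylic acid group (-C(=O)OH) but the -OH is on a CX3 carbonyl carbon, not a CX4 carbon.
(D) contains a hydroxyl group (-OH), which satisfies every atom and bond constraint.
So the answer is (D).

D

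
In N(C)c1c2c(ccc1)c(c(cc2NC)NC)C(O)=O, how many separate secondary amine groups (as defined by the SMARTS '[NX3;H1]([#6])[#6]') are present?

3

[NX3;H1]([#6])[#6] is the SMARTS for a secondary amine: a trivalent nitrogen with one H, bonded to two carbons.
The molecule carries 3 separate instances of an N-methylamino group (-NHCH3) meeting every constraint; each maps to a distinct set of atoms, giving 3 matches.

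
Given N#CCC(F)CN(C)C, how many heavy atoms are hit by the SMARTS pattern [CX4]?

5

The query [CX4] means: C with X4: aliphatic carbon with exactly 4 total connections (bonds + H).
Check the 9 heavy atoms by environment: 5× C (X4) → match; 1× N (X3) → no; 1× F (X1) → no; 1× C (X2) → no; 1× N (X1) → no.
That gives 5 matching atoms.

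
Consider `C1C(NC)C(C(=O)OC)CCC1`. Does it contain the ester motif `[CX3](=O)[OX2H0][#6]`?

The pattern [CX3](=O)[OX2H0][#6] describes a carbonyl carbon bonded to an oxygen that is itself bonded to carbon (no H on that O) — an ester.
The molecule carries a methyl-ester group (-C(=O)OCH3), whose atoms satisfy every constraint of the query, so the pattern matches.

Yes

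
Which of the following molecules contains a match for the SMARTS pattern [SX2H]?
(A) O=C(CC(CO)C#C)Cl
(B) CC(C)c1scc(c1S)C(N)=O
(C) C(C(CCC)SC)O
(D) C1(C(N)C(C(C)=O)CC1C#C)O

[SX2H] describes an aliphatic sulfur with two connections, one being H (a thiol).
(A) has a hydroxyl group (-OH) but it is an -OH, not an -SH.
(B) contains a thiol (-SH), which satisfies every atom and bond constraint.
(C) has a methylthio ether (-SCH3) but the sulfur has H0 (bonded to two carbons), not H1.
(D) has a hydroxyl group (-OH) but it is an -OH, not an -SH.
So the answer is (B).

B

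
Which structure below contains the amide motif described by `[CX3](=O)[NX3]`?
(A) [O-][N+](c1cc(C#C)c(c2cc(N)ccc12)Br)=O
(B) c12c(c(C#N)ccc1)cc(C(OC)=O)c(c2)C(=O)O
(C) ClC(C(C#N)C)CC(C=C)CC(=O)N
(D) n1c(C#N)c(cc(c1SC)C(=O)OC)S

[CX3](=O)[NX3] describes a carbonyl carbon bonded to a trivalent nitrogen (an amide).
(A) has a primary amino group (-NH2) but the -NH2 is not attached to a carbonyl carbon.
(B) has a methyl-ester group (-C(=O)OCH3) but the carbonyl is bonded to O, not to an NX3 nitrogen.
(C) contains a primary amide (-C(=O)NH2), which satisfies every atom and bond constraint.
(D) has a nitrile (-C#N) but the nitrile N is NX1 (triple-bonded), not NX3.
So the answer is (C).

C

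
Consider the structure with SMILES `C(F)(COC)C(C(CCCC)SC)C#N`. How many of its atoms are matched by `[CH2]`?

Check the 15 heavy atoms by environment: 4× C (H2) → match; 3× C (H1) → no; 3× C (H3) → no; 1× O (H0) → no; 1× C (H0) → no; 1× N (H0) → no; 1× F (H0) → no; 1× S (H0) → no.
That gives 4 matching atoms.

4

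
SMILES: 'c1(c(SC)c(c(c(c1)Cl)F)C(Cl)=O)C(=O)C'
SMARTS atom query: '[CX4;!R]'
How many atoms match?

The query [CX4;!R] means: aliphatic carbon with four total connections, not in a ring.
Check the 16 heavy atoms by environment: 6× c (aromatic, X3, in 6-ring) → no; 2× C (X3, acyclic) → no; 2× O (X1, acyclic) → no; 2× C (X4, acyclic) → match; 1× S (X2, acyclic) → no; 1× F (X1, acyclic) → no; 2× Cl (X1, acyclic) → no.
That gives 2 matching atoms.

2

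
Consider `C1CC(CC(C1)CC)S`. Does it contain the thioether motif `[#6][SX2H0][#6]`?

The pattern [#6][SX2H0][#6] describes an aliphatic sulfur bridging two carbons with no H on the sulfur — a thioether.
The closest candidate here is a thiol (-SH), but the sulfur has H1, not H0 bridging two carbons. No other fragment satisfies the full query, so there is no match.

No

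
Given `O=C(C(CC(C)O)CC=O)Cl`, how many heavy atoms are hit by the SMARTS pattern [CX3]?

The query [CX3] means: C with X3: aliphatic carbon with exactly 3 total connections.
Check the 11 heavy atoms by environment: 5× C (X4) → no; 2× C (X3) → match; 2× O (X1) → no; 1× Cl (X1) → no; 1× O (X2) → no.
That gives 2 matching atoms.

2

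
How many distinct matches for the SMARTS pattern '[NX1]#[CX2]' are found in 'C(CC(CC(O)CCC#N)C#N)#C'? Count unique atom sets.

2

[NX1]#[CX2] is the SMARTS for a nitrile: a nitrogen triple-bonded to a two-connected carbon.
The molecule carries 2 separate instances of a nitrile (-C#N) meeting every constraint; each maps to a distinct set of atoms, giving 2 matches.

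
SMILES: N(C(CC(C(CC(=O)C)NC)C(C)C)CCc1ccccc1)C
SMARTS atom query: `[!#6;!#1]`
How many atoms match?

Check the 23 heavy atoms by environment: 14× C → no; 6× c (aromatic) → no; 2× N → match; 1× O → match.
Summing the matching environments: 2 + 1 = 3 matching atoms.

3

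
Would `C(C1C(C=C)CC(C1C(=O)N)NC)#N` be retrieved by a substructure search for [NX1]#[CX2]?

Yes

The pattern [NX1]#[CX2] describes a nitrogen triple-bonded to a two-connected carbon — a nitrile.
The molecule carries a nitrile (-C#N), whose atoms satisfy every constraint of the query, so the pattern matches.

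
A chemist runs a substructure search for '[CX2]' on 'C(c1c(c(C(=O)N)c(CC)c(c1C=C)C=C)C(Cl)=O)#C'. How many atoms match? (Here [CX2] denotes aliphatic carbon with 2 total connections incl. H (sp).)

2

The query [CX2] means: C with X2: aliphatic carbon with exactly 2 total connections.
Check the 20 heavy atoms by environment: 6× c (aromatic, X3) → no; 6× C (X3) → no; 2× C (X4) → no; 2× C (X2) → match; 2× O (X1) → no; 1× Cl (X1) → no; 1× N (X3) → no.
That gives 2 matching atoms.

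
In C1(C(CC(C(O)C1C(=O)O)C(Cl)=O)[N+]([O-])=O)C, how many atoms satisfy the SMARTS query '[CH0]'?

Check the 17 heavy atoms by environment: 1× C (H2) → no; 5× C (H1) → no; 1× N (charge +1, H0) → no; 1× O (charge -1, H0) → no; 3× O (H0) → no; 2× C (H0) → match; 1× Cl (H0) → no; 1× C (H3) → no; 2× O (H1) → no.
That gives 2 matching atoms.

2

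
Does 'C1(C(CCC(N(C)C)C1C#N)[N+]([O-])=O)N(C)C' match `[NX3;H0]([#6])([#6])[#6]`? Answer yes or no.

The pattern [NX3;H0]([#6])([#6])[#6] describes a trivalent nitrogen with no H, bonded to three carbons — a tertiary amine.
The molecule carries a dimethylamino group (-N(CH3)2), whose atoms satisfy every constraint of the query, so the pattern matches.

Yes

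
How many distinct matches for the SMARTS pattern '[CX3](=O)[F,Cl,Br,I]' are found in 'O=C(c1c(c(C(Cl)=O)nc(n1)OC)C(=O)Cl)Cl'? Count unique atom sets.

3

[CX3](=O)[F,Cl,Br,I] is the SMARTS for an acyl halide: a carbonyl carbon bonded to a halogen.
The molecule carries 3 separate instances of an acyl chloride (-C(=O)Cl) meeting every constraint; each maps to a distinct set of atoms, giving 3 matches.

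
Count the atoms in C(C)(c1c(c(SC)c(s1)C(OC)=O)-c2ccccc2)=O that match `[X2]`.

3

The query [X2] means: any atom with exactly two total connections (bonds + H).
Check the 20 heavy atoms by environment: 1× s (aromatic, X2) → match; 10× c (aromatic, X3) → no; 1× S (X2) → match; 3× C (X4) → no; 2× C (X3) → no; 2× O (X1) → no; 1× O (X2) → match.
Summing the matching environments: 1 + 1 + 1 = 3 matching atoms.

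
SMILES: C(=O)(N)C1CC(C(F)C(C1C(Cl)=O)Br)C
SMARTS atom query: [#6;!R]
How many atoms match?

Check the 15 heavy atoms by environment: 6× C (in 6-ring) → no; 1× Br (acyclic) → no; 3× C (acyclic) → match; 2× O (acyclic) → no; 1× N (acyclic) → no; 1× Cl (acyclic) → no; 1× F (acyclic) → no.
That gives 3 matching atoms.

3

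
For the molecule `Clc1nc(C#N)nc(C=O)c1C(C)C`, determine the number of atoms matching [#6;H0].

5

The query [#6;H0] means: any carbon with no attached hydrogen.
Check the 14 heavy atoms by environment: 2× n (aromatic, H0) → no; 4× c (aromatic, H0) → match; 1× C (H0) → match; 1× N (H0) → no; 1× Cl (H0) → no; 2× C (H1) → no; 2× C (H3) → no; 1× O (H0) → no.
Summing the matching environments: 4 + 1 = 5 matching atoms.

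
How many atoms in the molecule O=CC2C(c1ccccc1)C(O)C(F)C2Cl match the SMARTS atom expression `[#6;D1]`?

Check the 16 heavy atoms by environment: 5× C (D3) → no; 1× C (D2) → no; 2× O (D1) → no; 1× Cl (D1) → no; 1× F (D1) → no; 1× c (aromatic, D3) → no; 5× c (aromatic, D2) → no.
No environment satisfies the query, so 0 matching atoms.

0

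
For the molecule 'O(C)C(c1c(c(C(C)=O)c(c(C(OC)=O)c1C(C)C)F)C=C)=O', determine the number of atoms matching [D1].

10

The query [D1] means: atom with exactly one heavy-atom neighbour (degree 1).
Check the 23 heavy atoms by environment: 6× c (aromatic, D3) → no; 4× C (D3) → no; 3× O (D1) → match; 2× O (D2) → no; 6× C (D1) → match; 1× F (D1) → match; 1× C (D2) → no.
Summing the matching environments: 3 + 6 + 1 = 10 matching atoms.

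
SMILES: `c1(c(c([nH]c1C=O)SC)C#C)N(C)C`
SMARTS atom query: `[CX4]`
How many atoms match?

3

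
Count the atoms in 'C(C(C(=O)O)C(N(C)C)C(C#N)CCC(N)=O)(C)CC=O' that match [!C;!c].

Check the 21 heavy atoms by environment: 14× C → no; 3× N → match; 4× O → match.
Summing the matching environments: 3 + 4 = 7 matching atoms.

7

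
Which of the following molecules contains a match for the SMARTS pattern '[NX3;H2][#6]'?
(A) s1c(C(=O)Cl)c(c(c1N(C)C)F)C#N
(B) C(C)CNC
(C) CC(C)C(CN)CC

C

[NX3;H2][#6] describes a trivalent nitrogen with two H attached to carbon (a primary amine).
(A) has a dimethylamino group (-N(CH3)2) but the nitrogen has H0, not H2.
(B) has an N-methylamino group (-NHCH3) but the nitrogen bears two carbons and only one H (H1), not H2.
(C) contains a primary amino group (-NH2), which satisfies every atom and bond constraint.
So the answer is (C).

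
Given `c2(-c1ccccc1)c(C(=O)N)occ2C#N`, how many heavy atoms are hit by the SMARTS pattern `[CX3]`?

1

The query [CX3] means: C with X3: aliphatic carbon with exactly 3 total connections.
Check the 16 heavy atoms by environment: 1× o (aromatic, X2) → no; 10× c (aromatic, X3) → no; 1× C (X3) → match; 1× O (X1) → no; 1× N (X3) → no; 1× C (X2) → no; 1× N (X1) → no.
That gives 1 matching atom.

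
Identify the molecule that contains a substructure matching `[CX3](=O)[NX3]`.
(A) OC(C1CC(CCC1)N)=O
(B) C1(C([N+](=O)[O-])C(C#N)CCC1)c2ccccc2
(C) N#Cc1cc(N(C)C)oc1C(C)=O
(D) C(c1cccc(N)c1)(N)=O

[CX3](=O)[NX3] describes a carbonyl carbon bonded to a trivalent nitrogen (an amide).
(A) has a carboxylic acid group (-C(=O)OH) but the carbonyl is bonded to O, not to an NX3 nitrogen.
(B) has a nitrile (-C#N) but the nitrile N is NX1 (triple-bonded), not NX3.
(C) has a nitrile (-C#N) but the nitrile N is NX1 (triple-bonded), not NX3.
(D) contains a primary amide (-C(=O)NH2), which satisfies every atom and bond constraint.
So the answer is (D).

D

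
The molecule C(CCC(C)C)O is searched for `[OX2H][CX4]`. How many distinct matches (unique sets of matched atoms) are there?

1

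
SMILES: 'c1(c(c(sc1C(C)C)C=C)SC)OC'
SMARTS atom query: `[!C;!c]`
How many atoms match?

3

The query [!C;!c] means: neither aliphatic nor aromatic carbon — same as [!#6].
Check the 14 heavy atoms by environment: 1× s (aromatic) → match; 4× c (aromatic) → no; 7× C → no; 1× S → match; 1× O → match.
Summing the matching environments: 1 + 1 + 1 = 3 matching atoms.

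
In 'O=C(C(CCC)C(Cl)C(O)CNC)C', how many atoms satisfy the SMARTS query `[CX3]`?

1

Check the 14 heavy atoms by environment: 9× C (X4) → no; 1× O (X2) → no; 1× N (X3) → no; 1× Cl (X1) → no; 1× C (X3) → match; 1× O (X1) → no.
That gives 1 matching atom.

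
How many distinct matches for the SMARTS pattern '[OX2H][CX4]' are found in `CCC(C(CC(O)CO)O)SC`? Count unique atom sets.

[OX2H][CX4] is the SMARTS for an aliphatic alcohol: a hydroxyl oxygen bound to an sp3 (X4) carbon.
The molecule carries 3 separate instances of a hydroxyl group (-OH) meeting every constraint; each maps to a distinct set of atoms, giving 3 matches.

3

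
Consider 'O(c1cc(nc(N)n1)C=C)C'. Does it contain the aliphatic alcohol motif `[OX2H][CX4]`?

No

The pattern [OX2H][CX4] describes a hydroxyl oxygen bound to an sp3 (X4) carbon — an aliphatic alcohol.
The closest candidate here is a methoxy ether (-OCH3), but the oxygen has H0 (ether), not H1. No other fragment satisfies the full query, so there is no match.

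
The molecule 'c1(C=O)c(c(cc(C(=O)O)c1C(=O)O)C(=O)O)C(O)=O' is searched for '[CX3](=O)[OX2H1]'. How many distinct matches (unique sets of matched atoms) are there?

[CX3](=O)[OX2H1] is the SMARTS for a carboxylic acid: an sp2 carbon double-bonded to O and single-bonded to an -OH oxygen.
The molecule carries 4 separate instances of a carboxylic acid group (-C(=O)OH) meeting every constraint; each maps to a distinct set of atoms, giving 4 matches.

4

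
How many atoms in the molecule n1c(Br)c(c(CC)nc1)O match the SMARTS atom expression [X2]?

The query [X2] means: any atom with exactly two total connections (bonds + H).
Check the 10 heavy atoms by environment: 2× n (aromatic, X2) → match; 4× c (aromatic, X3) → no; 2× C (X4) → no; 1× Br (X1) → no; 1× O (X2) → match.
Summing the matching environments: 2 + 1 = 3 matching atoms.

3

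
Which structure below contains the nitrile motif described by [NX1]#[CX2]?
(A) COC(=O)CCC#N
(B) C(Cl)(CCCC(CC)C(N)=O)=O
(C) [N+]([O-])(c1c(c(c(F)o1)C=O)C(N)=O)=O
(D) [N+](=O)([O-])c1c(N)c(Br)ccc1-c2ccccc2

A

[NX1]#[CX2] describes a nitrogen triple-bonded to a two-connected carbon (a nitrile).
(A) contains a nitrile (-C#N), which satisfies every atom and bond constraint.
(B) has a primary amide (-C(=O)NH2) but the nitrogen is NX3, not NX1.
(C) has a nitro group (-[N+](=O)[O-]) but there is no C#N triple bond.
(D) has a nitro group (-[N+](=O)[O-]) but there is no C#N triple bond.
So the answer is (A).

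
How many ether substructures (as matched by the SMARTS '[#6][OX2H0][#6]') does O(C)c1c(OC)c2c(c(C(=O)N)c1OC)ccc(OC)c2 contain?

4

[#6][OX2H0][#6] is the SMARTS for an ether: an aliphatic oxygen bridging two carbons with no H on the oxygen.
The molecule carries 4 separate instances of a methoxy ether (-OCH3) meeting every constraint; each maps to a distinct set of atoms, giving 4 matches.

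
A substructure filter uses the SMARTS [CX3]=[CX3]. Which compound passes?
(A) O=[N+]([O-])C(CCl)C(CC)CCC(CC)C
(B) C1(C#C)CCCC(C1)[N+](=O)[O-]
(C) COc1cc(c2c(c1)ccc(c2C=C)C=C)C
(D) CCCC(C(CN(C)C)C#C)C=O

[CX3]=[CX3] describes a non-aromatic C=C double bond between two sp2 carbons (an alkene).
(A) has an ethyl group (-CH2CH3) but its C-C bond is a single bond between CX4 carbons, not CX3=CX3.
(B) has an ethynyl group (-C#CH) but the C-C bond is a triple bond, not a double bond.
(C) contains a vinyl group (-CH=CH2), which satisfies every atom and bond constraint.
(D) has an ethyl group (-CH2CH3) but its C-C bond is a single bond between CX4 carbons, not CX3=CX3.
So the answer is (C).

C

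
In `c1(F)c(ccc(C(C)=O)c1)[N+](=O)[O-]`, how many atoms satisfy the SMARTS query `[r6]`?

6

The query [r6] means: r6 matches atoms in a six-membered ring.
Check the 13 heavy atoms by environment: 6× c (aromatic, in 6-ring) → match; 1× F (acyclic) → no; 1× N (charge +1, acyclic) → no; 1× O (charge -1, acyclic) → no; 2× O (acyclic) → no; 2× C (acyclic) → no.
That gives 6 matching atoms.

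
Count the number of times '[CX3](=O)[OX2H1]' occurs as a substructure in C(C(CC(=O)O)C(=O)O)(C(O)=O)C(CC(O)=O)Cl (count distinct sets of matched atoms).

4

[CX3](=O)[OX2H1] is the SMARTS for a carboxylic acid: an sp2 carbon double-bonded to O and single-bonded to an -OH oxygen.
The molecule carries 4 separate instances of a carboxylic acid group (-C(=O)OH) meeting every constraint; each maps to a distinct set of atoms, giving 4 matches.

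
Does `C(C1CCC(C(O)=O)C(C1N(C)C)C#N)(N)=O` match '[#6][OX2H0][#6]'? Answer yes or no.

The pattern [#6][OX2H0][#6] describes an aliphatic oxygen bridging two carbons with no H on the oxygen — an ether.
The closest candidate here is a carboxylic acid group (-C(=O)OH), but the -OH oxygen has H1; the =O is OX1, not OX2. No other fragment satisfies the full query, so there is no match.

No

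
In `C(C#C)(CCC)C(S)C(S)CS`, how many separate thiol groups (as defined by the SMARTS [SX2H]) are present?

3

[SX2H] is the SMARTS for a thiol: an aliphatic sulfur with two connections, one being H.
The molecule carries 3 separate instances of a thiol (-SH) meeting every constraint; each maps to a distinct set of atoms, giving 3 matches.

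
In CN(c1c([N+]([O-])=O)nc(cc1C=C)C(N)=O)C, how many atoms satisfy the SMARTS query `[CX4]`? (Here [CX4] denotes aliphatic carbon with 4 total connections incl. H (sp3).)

2

The query [CX4] means: C with X4: aliphatic carbon with exactly 4 total connections (bonds + H).
Check the 17 heavy atoms by environment: 1× n (aromatic, X2) → no; 5× c (aromatic, X3) → no; 3× C (X3) → no; 2× O (X1) → no; 2× N (X3) → no; 1× N (charge +1, X3) → no; 1× O (charge -1, X1) → no; 2× C (X4) → match.
That gives 2 matching atoms.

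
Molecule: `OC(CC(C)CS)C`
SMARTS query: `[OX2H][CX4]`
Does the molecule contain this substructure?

Yes

The pattern [OX2H][CX4] describes a hydroxyl oxygen bound to an sp3 (X4) carbon — an aliphatic alcohol.
The molecule carries a hydroxyl group (-OH), whose atoms satisfy every constraint of the query, so the pattern matches.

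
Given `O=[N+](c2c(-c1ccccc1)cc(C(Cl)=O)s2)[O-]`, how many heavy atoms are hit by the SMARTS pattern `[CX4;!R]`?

0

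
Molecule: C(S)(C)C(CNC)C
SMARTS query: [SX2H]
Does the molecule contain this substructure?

The pattern [SX2H] describes an aliphatic sulfur with two connections, one being H — a thiol.
The molecule carries a thiol (-SH), whose atoms satisfy every constraint of the query, so the pattern matches.

Yes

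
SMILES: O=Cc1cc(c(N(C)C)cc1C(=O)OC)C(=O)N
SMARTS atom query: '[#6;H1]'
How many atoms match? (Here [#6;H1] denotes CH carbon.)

3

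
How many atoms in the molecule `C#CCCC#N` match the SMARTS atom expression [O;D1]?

0

The query [O;D1] means: aliphatic oxygen bonded to exactly one heavy atom.
Check the 6 heavy atoms by environment: 4× C (D2) → no; 1× C (D1) → no; 1× N (D1) → no.
No environment satisfies the query, so 0 matching atoms.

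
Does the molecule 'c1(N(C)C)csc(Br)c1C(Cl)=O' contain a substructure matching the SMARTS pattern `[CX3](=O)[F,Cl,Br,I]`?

Yes

The pattern [CX3](=O)[F,Cl,Br,I] describes a carbonyl carbon bonded to a halogen — an acyl halide.
The molecule carries an acyl chloride (-C(=O)Cl), whose atoms satisfy every constraint of the query, so the pattern matches.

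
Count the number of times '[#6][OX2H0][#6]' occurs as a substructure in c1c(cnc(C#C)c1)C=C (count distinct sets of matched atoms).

[#6][OX2H0][#6] is the SMARTS for an ether: an aliphatic oxygen bridging two carbons with no H on the oxygen.
No fragment in the molecule satisfies every constraint, giving 0 matches.

0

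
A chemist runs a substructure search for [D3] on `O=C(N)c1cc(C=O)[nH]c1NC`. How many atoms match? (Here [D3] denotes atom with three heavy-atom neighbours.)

4

The query [D3] means: atom with exactly three heavy-atom neighbours.
Check the 12 heavy atoms by environment: 1× n (aromatic, D2) → no; 3× c (aromatic, D3) → match; 1× c (aromatic, D2) → no; 1× N (D2) → no; 1× C (D1) → no; 1× C (D2) → no; 2× O (D1) → no; 1× C (D3) → match; 1× N (D1) → no.
Summing the matching environments: 3 + 1 = 4 matching atoms.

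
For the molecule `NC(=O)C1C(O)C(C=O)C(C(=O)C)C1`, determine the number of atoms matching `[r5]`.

The query [r5] means: r5 matches atoms in a five-membered ring.
Check the 14 heavy atoms by environment: 5× C (in 5-ring) → match; 4× O (acyclic) → no; 4× C (acyclic) → no; 1× N (acyclic) → no.
That gives 5 matching atoms.

5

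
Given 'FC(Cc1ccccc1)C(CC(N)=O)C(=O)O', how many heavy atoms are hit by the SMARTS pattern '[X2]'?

1

The query [X2] means: any atom with exactly two total connections (bonds + H).
Check the 17 heavy atoms by environment: 4× C (X4) → no; 2× C (X3) → no; 2× O (X1) → no; 1× N (X3) → no; 1× F (X1) → no; 6× c (aromatic, X3) → no; 1× O (X2) → match.
That gives 1 matching atom.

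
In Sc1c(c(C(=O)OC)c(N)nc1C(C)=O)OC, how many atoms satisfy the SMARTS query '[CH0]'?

The query [CH0] means: aliphatic carbon with no attached hydrogen.
Check the 17 heavy atoms by environment: 1× n (aromatic, H0) → no; 5× c (aromatic, H0) → no; 2× C (H0) → match; 4× O (H0) → no; 3× C (H3) → no; 1× S (H1) → no; 1× N (H2) → no.
That gives 2 matching atoms.

2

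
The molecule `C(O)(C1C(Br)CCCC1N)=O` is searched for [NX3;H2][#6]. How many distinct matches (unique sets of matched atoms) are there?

1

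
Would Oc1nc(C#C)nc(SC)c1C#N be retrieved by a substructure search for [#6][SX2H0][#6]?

Yes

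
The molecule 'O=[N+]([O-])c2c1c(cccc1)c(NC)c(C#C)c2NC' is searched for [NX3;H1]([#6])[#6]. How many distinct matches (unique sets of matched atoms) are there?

2

[NX3;H1]([#6])[#6] is the SMARTS for a secondary amine: a trivalent nitrogen with one H, bonded to two carbons.
The molecule carries 2 separate instances of an N-methylamino group (-NHCH3) meeting every constraint; each maps to a distinct set of atoms, giving 2 matches.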